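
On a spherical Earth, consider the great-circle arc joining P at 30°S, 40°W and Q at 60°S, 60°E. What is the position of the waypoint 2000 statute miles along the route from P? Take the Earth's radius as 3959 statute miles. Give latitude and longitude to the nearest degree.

≈ 53°S, 15°W

Write both endpoints as unit vectors p₁, p₂ with components (cos φ cos λ, cos φ sin λ, sin φ).
The central angle between the endpoints is δ = arccos(p₁·p₂) ≈ 1.205 rad (69.0°). The total great-circle distance is δ·R ≈ 1.205 × 3959 ≈ 4770 mi, so the target fraction is f = 2000/4770 ≈ 0.419.
Interpolate at f ≈ 0.419 with slerp weights a = sin((1−f)δ)/sin δ ≈ 0.690, b = sin(fδ)/sin δ ≈ 0.518.
p = a·p₁ + b·p₂ ≈ (0.587, -0.159, -0.794); φ = arcsin(p_z) ≈ -52.53°, λ = atan2(p_y, p_x) ≈ -15.20°.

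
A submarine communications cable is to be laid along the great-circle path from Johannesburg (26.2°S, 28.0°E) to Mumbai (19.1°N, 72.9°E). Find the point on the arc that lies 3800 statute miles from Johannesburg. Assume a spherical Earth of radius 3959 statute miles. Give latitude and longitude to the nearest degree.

Write both endpoints as unit vectors p₁, p₂ with components (cos φ cos λ, cos φ sin λ, sin φ).
The central angle between the endpoints is δ = arccos(p₁·p₂) ≈ 1.097 rad (62.9°). The total great-circle distance is δ·R ≈ 1.097 × 3959 ≈ 4344 mi, so the target fraction is f = 3800/4344 ≈ 0.875.
Interpolate at f ≈ 0.875 with slerp weights a = sin((1−f)δ)/sin δ ≈ 0.154, b = sin(fδ)/sin δ ≈ 0.920.
p = a·p₁ + b·p₂ ≈ (0.378, 0.896, 0.233); φ = arcsin(p_z) ≈ 13.49°, λ = atan2(p_y, p_x) ≈ 67.15°.

≈ 13°N, 67°E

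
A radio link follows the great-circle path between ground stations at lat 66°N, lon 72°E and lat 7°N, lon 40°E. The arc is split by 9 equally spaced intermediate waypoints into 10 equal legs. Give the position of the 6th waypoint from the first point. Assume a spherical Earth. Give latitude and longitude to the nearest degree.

From cos δ = sin φ₁ sin φ₂ + cos φ₁ cos φ₂ cos Δλ, the central angle is δ ≈ 1.100 rad (63.0°).
Interpolate at f = 6/10 with slerp weights a = sin((1−f)δ)/sin δ ≈ 0.478, b = sin(fδ)/sin δ ≈ 0.688.
p = a·p₁ + b·p₂ ≈ (0.583, 0.624, 0.520); φ = arcsin(p_z) ≈ 31.36°, λ = atan2(p_y, p_x) ≈ 46.93°.

≈ lat 31°N, lon 47°E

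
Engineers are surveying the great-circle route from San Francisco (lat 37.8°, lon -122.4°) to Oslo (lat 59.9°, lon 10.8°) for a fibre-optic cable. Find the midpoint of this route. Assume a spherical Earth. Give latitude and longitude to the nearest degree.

Convert each endpoint to a unit vector on the sphere (x = cos φ cos λ, y = cos φ sin λ, z = sin φ).
The central angle between the endpoints is δ = arccos(p₁·p₂) ≈ 1.309 rad (75.0°).
Interpolate at f = 1/2 with slerp weights a = sin((1−f)δ)/sin δ ≈ 0.630, b = sin(fδ)/sin δ ≈ 0.630.
p = a·p₁ + b·p₂ ≈ (0.044, -0.361, 0.931); φ = arcsin(p_z) ≈ 68.66°, λ = atan2(p_y, p_x) ≈ -83.11°.

≈ lat 69°, lon -83°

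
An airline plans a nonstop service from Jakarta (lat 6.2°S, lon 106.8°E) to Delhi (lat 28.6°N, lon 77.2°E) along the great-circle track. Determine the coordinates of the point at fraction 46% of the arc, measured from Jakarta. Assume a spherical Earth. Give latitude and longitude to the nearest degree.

Convert each endpoint to a unit vector on the sphere (x = cos φ cos λ, y = cos φ sin λ, z = sin φ).
The central angle between the endpoints is δ = arccos(p₁·p₂) ≈ 0.785 rad (45.0°).
Interpolate at f = 0.46 with slerp weights a = sin((1−f)δ)/sin δ ≈ 0.582, b = sin(fδ)/sin δ ≈ 0.500.
p = a·p₁ + b·p₂ ≈ (-0.070, 0.982, 0.176); φ = arcsin(p_z) ≈ 10.16°, λ = atan2(p_y, p_x) ≈ 94.08°.

≈ lat 10°N, lon 94°E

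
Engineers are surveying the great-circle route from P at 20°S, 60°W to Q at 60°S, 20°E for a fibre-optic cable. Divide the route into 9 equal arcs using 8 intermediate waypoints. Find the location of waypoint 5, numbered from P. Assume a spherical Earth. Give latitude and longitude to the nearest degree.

≈ 49°S, 30°W

Write both endpoints as unit vectors p₁, p₂ with components (cos φ cos λ, cos φ sin λ, sin φ).
The central angle between the endpoints is δ = arccos(p₁·p₂) ≈ 1.183 rad (67.8°).
Interpolate at f = 5/9 with slerp weights a = sin((1−f)δ)/sin δ ≈ 0.542, b = sin(fδ)/sin δ ≈ 0.660.
p = a·p₁ + b·p₂ ≈ (0.565, -0.328, -0.757); φ = arcsin(p_z) ≈ -49.20°, λ = atan2(p_y, p_x) ≈ -30.17°.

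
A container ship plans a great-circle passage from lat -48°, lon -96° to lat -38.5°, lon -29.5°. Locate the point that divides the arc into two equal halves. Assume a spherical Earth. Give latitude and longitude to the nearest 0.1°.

Convert each endpoint to a unit vector on the sphere (x = cos φ cos λ, y = cos φ sin λ, z = sin φ).
The central angle between the endpoints is δ = arccos(p₁·p₂) ≈ 0.835 rad (47.8°).
Interpolate at f = 1/2 with slerp weights a = sin((1−f)δ)/sin δ ≈ 0.547, b = sin(fδ)/sin δ ≈ 0.547.
p = a·p₁ + b·p₂ ≈ (0.334, -0.575, -0.747); φ = arcsin(p_z) ≈ -48.33°, λ = atan2(p_y, p_x) ≈ -59.82°.

≈ lat -48.3°, lon -59.8°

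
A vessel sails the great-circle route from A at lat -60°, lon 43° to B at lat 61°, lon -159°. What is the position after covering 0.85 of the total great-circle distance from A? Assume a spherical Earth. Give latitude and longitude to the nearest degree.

≈ lat 51°, lon 159°

Write both endpoints as unit vectors p₁, p₂ with components (cos φ cos λ, cos φ sin λ, sin φ).
The central angle between the endpoints is δ = arccos(p₁·p₂) ≈ 2.953 rad (169.2°).
Interpolate at f = 0.85 with slerp weights a = sin((1−f)δ)/sin δ ≈ 2.281, b = sin(fδ)/sin δ ≈ 3.144.
p = a·p₁ + b·p₂ ≈ (-0.589, 0.232, 0.774); φ = arcsin(p_z) ≈ 50.74°, λ = atan2(p_y, p_x) ≈ 158.53°.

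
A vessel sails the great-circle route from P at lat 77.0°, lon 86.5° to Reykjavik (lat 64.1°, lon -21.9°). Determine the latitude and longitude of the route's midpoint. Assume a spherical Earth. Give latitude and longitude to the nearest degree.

≈ lat 77°, lon 8°

The haversine formula gives a central angle δ ≈ 0.563 rad (32.3°) between the endpoints.
Interpolate at f = 1/2 with slerp weights a = sin((1−f)δ)/sin δ ≈ 0.521, b = sin(fδ)/sin δ ≈ 0.521.
p = a·p₁ + b·p₂ ≈ (0.218, 0.032, 0.975); φ = arcsin(p_z) ≈ 77.26°, λ = atan2(p_y, p_x) ≈ 8.36°.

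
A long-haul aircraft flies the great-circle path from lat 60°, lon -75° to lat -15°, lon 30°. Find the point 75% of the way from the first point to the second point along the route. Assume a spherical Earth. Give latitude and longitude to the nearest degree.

Write both endpoints as unit vectors p₁, p₂ with components (cos φ cos λ, cos φ sin λ, sin φ).
The central angle between the endpoints is δ = arccos(p₁·p₂) ≈ 1.927 rad (110.4°).
Interpolate at f = 0.75 with slerp weights a = sin((1−f)δ)/sin δ ≈ 0.495, b = sin(fδ)/sin δ ≈ 1.059.
p = a·p₁ + b·p₂ ≈ (0.950, 0.273, 0.154); φ = arcsin(p_z) ≈ 8.87°, λ = atan2(p_y, p_x) ≈ 16.01°.

≈ lat 9°, lon 16°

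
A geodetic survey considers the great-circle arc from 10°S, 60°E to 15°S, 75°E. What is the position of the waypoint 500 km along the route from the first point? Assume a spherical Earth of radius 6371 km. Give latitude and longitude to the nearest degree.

Write both endpoints as unit vectors p₁, p₂ with components (cos φ cos λ, cos φ sin λ, sin φ).
The central angle between the endpoints is δ = arccos(p₁·p₂) ≈ 0.270 rad (15.5°). The total great-circle distance is δ·R ≈ 0.270 × 6371 ≈ 1720 km, so the target fraction is f = 500/1720 ≈ 0.291.
Interpolate at f ≈ 0.291 with slerp weights a = sin((1−f)δ)/sin δ ≈ 0.714, b = sin(fδ)/sin δ ≈ 0.294.
p = a·p₁ + b·p₂ ≈ (0.425, 0.883, -0.200); φ = arcsin(p_z) ≈ -11.54°, λ = atan2(p_y, p_x) ≈ 64.30°.

≈ 12°S, 64°E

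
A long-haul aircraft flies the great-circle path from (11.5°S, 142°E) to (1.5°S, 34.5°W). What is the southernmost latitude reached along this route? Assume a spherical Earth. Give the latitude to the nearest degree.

≈ 75°S

The great circle lies in the plane with unit normal n̂ = (p₁ × p₂)/|p₁ × p₂|.
Here n̂_z ≈ -0.257; the vertex latitude is φ_max = arccos|n̂_z| ≈ 75.1°.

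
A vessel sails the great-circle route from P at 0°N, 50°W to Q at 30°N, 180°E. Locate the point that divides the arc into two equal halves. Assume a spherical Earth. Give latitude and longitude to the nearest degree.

From cos δ = sin φ₁ sin φ₂ + cos φ₁ cos φ₂ cos Δλ, the central angle is δ ≈ 2.161 rad (123.8°).
Interpolate at f = 1/2 with slerp weights a = sin((1−f)δ)/sin δ ≈ 1.062, b = sin(fδ)/sin δ ≈ 1.062.
p = a·p₁ + b·p₂ ≈ (-0.237, -0.814, 0.531); φ = arcsin(p_z) ≈ 32.07°, λ = atan2(p_y, p_x) ≈ -106.25°.

≈ 32°N, 106°W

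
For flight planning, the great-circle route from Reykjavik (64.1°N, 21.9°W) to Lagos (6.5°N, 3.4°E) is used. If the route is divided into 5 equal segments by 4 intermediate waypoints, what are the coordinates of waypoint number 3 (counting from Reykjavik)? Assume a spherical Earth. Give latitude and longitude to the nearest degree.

The haversine formula gives a central angle δ ≈ 1.054 rad (60.4°) between the endpoints.
Interpolate at f = 3/5 with slerp weights a = sin((1−f)δ)/sin δ ≈ 0.471, b = sin(fδ)/sin δ ≈ 0.680.
p = a·p₁ + b·p₂ ≈ (0.865, -0.037, 0.500); φ = arcsin(p_z) ≈ 30.02°, λ = atan2(p_y, p_x) ≈ -2.42°.

≈ 30°N, 2°W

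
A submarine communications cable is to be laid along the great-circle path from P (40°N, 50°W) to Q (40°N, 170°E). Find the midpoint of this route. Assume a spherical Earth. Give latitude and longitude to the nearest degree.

The haversine formula gives a central angle δ ≈ 1.607 rad (92.1°) between the endpoints.
Interpolate at f = 1/2 with slerp weights a = sin((1−f)δ)/sin δ ≈ 0.720, b = sin(fδ)/sin δ ≈ 0.720.
p = a·p₁ + b·p₂ ≈ (-0.189, -0.327, 0.926); φ = arcsin(p_z) ≈ 67.82°, λ = atan2(p_y, p_x) ≈ -120.00°.

≈ (68°N, 120°W)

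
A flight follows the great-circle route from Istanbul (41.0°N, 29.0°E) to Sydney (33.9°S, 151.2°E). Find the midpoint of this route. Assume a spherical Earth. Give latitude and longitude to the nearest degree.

Write both endpoints as unit vectors p₁, p₂ with components (cos φ cos λ, cos φ sin λ, sin φ).
The central angle between the endpoints is δ = arccos(p₁·p₂) ≈ 2.346 rad (134.4°).
Interpolate at f = 1/2 with slerp weights a = sin((1−f)δ)/sin δ ≈ 1.290, b = sin(fδ)/sin δ ≈ 1.290.
p = a·p₁ + b·p₂ ≈ (-0.087, 0.988, 0.127); φ = arcsin(p_z) ≈ 7.29°, λ = atan2(p_y, p_x) ≈ 95.02°.

≈ 7°N, 95°E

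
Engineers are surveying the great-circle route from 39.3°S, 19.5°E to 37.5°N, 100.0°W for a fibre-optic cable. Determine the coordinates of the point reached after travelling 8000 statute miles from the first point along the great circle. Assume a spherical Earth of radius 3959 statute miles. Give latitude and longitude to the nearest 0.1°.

Write both endpoints as unit vectors p₁, p₂ with components (cos φ cos λ, cos φ sin λ, sin φ).
The central angle between the endpoints is δ = arccos(p₁·p₂) ≈ 2.329 rad (133.5°). The total great-circle distance is δ·R ≈ 2.329 × 3959 ≈ 9222 mi, so the target fraction is f = 8000/9222 ≈ 0.867.
Interpolate at f ≈ 0.867 with slerp weights a = sin((1−f)δ)/sin δ ≈ 0.419, b = sin(fδ)/sin δ ≈ 1.241.
p = a·p₁ + b·p₂ ≈ (0.134, -0.861, 0.490); φ = arcsin(p_z) ≈ 29.35°, λ = atan2(p_y, p_x) ≈ -81.13°.

≈ 29.4°N, 81.1°W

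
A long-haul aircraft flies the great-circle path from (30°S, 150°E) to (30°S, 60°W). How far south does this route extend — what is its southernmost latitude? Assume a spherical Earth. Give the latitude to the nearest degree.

The great circle lies in the plane with unit normal n̂ = (p₁ × p₂)/|p₁ × p₂|.
Here n̂_z ≈ +0.409; the vertex latitude is φ_max = arccos|n̂_z| ≈ 65.9°.
Check via Clairaut: cos φ_max = |cos φ₁| · sin C = cos(30.0°)·sin(151.8°) ≈ 0.409, again giving ≈ 65.9°.

≈ 66°S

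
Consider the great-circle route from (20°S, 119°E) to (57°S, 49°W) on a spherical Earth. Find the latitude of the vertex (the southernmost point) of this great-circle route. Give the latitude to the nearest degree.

≈ 84°S

The great circle lies in the plane with unit normal n̂ = (p₁ × p₂)/|p₁ × p₂|.
Here n̂_z ≈ -0.109; the vertex latitude is φ_max = arccos|n̂_z| ≈ 83.7°.
Check via Clairaut: cos φ_max = |cos φ₁| · sin C = cos(20.0°)·sin(173.3°) ≈ 0.109, again giving ≈ 83.7°.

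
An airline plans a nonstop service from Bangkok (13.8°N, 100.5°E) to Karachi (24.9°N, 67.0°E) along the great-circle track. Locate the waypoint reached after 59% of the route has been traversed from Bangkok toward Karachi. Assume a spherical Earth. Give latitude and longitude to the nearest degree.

≈ 21°N, 81°E

Write both endpoints as unit vectors p₁, p₂ with components (cos φ cos λ, cos φ sin λ, sin φ).
The central angle between the endpoints is δ = arccos(p₁·p₂) ≈ 0.583 rad (33.4°).
Interpolate at f = 0.59 with slerp weights a = sin((1−f)δ)/sin δ ≈ 0.430, b = sin(fδ)/sin δ ≈ 0.613.
p = a·p₁ + b·p₂ ≈ (0.141, 0.922, 0.360); φ = arcsin(p_z) ≈ 21.13°, λ = atan2(p_y, p_x) ≈ 81.31°.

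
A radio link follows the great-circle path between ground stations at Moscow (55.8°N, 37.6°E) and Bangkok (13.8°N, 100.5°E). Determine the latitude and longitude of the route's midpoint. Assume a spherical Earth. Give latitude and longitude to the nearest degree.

≈ (39°N, 78°E)

Convert each endpoint to a unit vector on the sphere (x = cos φ cos λ, y = cos φ sin λ, z = sin φ).
The central angle between the endpoints is δ = arccos(p₁·p₂) ≈ 1.109 rad (63.5°).
Interpolate at f = 1/2 with slerp weights a = sin((1−f)δ)/sin δ ≈ 0.588, b = sin(fδ)/sin δ ≈ 0.588.
p = a·p₁ + b·p₂ ≈ (0.158, 0.763, 0.627); φ = arcsin(p_z) ≈ 38.80°, λ = atan2(p_y, p_x) ≈ 78.32°.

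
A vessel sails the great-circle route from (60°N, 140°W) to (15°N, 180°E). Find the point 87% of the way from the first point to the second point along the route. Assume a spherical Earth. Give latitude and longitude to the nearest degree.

From cos δ = sin φ₁ sin φ₂ + cos φ₁ cos φ₂ cos Δλ, the central angle is δ ≈ 0.935 rad (53.6°).
Interpolate at f = 0.87 with slerp weights a = sin((1−f)δ)/sin δ ≈ 0.151, b = sin(fδ)/sin δ ≈ 0.903.
p = a·p₁ + b·p₂ ≈ (-0.930, -0.048, 0.364); φ = arcsin(p_z) ≈ 21.36°, λ = atan2(p_y, p_x) ≈ -177.02°.

≈ (21°N, 177°W)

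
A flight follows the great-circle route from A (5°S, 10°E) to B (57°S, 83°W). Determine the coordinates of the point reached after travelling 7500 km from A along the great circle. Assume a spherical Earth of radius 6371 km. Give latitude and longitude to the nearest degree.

≈ (54°S, 48°W)

Convert each endpoint to a unit vector on the sphere (x = cos φ cos λ, y = cos φ sin λ, z = sin φ).
The central angle between the endpoints is δ = arccos(p₁·p₂) ≈ 1.526 rad (87.4°). The total great-circle distance is δ·R ≈ 1.526 × 6371 ≈ 9723 km, so the target fraction is f = 7500/9723 ≈ 0.771.
Interpolate at f ≈ 0.771 with slerp weights a = sin((1−f)δ)/sin δ ≈ 0.342, b = sin(fδ)/sin δ ≈ 0.924.
p = a·p₁ + b·p₂ ≈ (0.397, -0.441, -0.805); φ = arcsin(p_z) ≈ -53.62°, λ = atan2(p_y, p_x) ≈ -47.97°.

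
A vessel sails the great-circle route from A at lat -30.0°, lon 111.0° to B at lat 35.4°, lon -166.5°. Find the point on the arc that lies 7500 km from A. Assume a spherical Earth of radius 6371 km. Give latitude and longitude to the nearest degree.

≈ lat 15°, lon 163°

Write both endpoints as unit vectors p₁, p₂ with components (cos φ cos λ, cos φ sin λ, sin φ).
The central angle between the endpoints is δ = arccos(p₁·p₂) ≈ 1.770 rad (101.4°). The total great-circle distance is δ·R ≈ 1.770 × 6371 ≈ 11274 km, so the target fraction is f = 7500/11274 ≈ 0.665.
Interpolate at f ≈ 0.665 with slerp weights a = sin((1−f)δ)/sin δ ≈ 0.570, b = sin(fδ)/sin δ ≈ 0.942.
p = a·p₁ + b·p₂ ≈ (-0.923, 0.281, 0.261); φ = arcsin(p_z) ≈ 15.13°, λ = atan2(p_y, p_x) ≈ 163.06°.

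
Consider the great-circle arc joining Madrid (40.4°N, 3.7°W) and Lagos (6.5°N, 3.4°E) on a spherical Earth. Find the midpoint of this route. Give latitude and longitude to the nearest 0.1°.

≈ 23.5°N, 0.3°E

Write both endpoints as unit vectors p₁, p₂ with components (cos φ cos λ, cos φ sin λ, sin φ).
The central angle between the endpoints is δ = arccos(p₁·p₂) ≈ 0.602 rad (34.5°).
Interpolate at f = 1/2 with slerp weights a = sin((1−f)δ)/sin δ ≈ 0.524, b = sin(fδ)/sin δ ≈ 0.524.
p = a·p₁ + b·p₂ ≈ (0.917, 0.005, 0.399); φ = arcsin(p_z) ≈ 23.49°, λ = atan2(p_y, p_x) ≈ 0.32°.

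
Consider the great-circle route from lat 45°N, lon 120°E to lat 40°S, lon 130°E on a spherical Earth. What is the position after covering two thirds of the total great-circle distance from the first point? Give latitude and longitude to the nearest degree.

Convert each endpoint to a unit vector on the sphere (x = cos φ cos λ, y = cos φ sin λ, z = sin φ).
The central angle between the endpoints is δ = arccos(p₁·p₂) ≈ 1.492 rad (85.5°).
Interpolate at f = 2/3 with slerp weights a = sin((1−f)δ)/sin δ ≈ 0.479, b = sin(fδ)/sin δ ≈ 0.841.
p = a·p₁ + b·p₂ ≈ (-0.583, 0.787, -0.202); φ = arcsin(p_z) ≈ -11.67°, λ = atan2(p_y, p_x) ≈ 126.56°.

≈ lat 12°S, lon 127°E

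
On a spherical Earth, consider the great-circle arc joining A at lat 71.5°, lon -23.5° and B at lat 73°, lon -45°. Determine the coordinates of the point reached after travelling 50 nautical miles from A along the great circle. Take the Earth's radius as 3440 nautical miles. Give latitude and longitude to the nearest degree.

The haversine formula gives a central angle δ ≈ 0.117 rad (6.7°) between the endpoints. The total great-circle distance is δ·R ≈ 0.117 × 3440 ≈ 401 nmi, so the target fraction is f = 50/401 ≈ 0.125.
Interpolate at f ≈ 0.125 with slerp weights a = sin((1−f)δ)/sin δ ≈ 0.876, b = sin(fδ)/sin δ ≈ 0.125.
p = a·p₁ + b·p₂ ≈ (0.281, -0.137, 0.950); φ = arcsin(p_z) ≈ 71.81°, λ = atan2(p_y, p_x) ≈ -25.96°.

≈ lat 72°, lon -26°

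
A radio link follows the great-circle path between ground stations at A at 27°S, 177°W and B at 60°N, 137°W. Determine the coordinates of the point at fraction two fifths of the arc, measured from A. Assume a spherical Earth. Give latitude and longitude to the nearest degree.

From cos δ = sin φ₁ sin φ₂ + cos φ₁ cos φ₂ cos Δλ, the central angle is δ ≈ 1.623 rad (93.0°).
Interpolate at f = 2/5 with slerp weights a = sin((1−f)δ)/sin δ ≈ 0.828, b = sin(fδ)/sin δ ≈ 0.605.
p = a·p₁ + b·p₂ ≈ (-0.958, -0.245, 0.148); φ = arcsin(p_z) ≈ 8.53°, λ = atan2(p_y, p_x) ≈ -165.66°.

≈ 9°N, 166°W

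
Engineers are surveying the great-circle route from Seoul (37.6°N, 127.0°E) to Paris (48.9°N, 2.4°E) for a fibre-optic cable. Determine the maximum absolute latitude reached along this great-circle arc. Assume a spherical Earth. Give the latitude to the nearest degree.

≈ 64°N

The great circle lies in the plane with unit normal n̂ = (p₁ × p₂)/|p₁ × p₂|.
Here n̂_z ≈ -0.435; the vertex latitude is φ_max = arccos|n̂_z| ≈ 64.2°.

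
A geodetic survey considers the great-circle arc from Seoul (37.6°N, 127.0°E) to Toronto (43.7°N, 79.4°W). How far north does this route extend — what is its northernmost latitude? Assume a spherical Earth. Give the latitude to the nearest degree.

The great circle lies in the plane with unit normal n̂ = (p₁ × p₂)/|p₁ × p₂|.
Here n̂_z ≈ +0.256; the vertex latitude is φ_max = arccos|n̂_z| ≈ 75.2°.

≈ 75°N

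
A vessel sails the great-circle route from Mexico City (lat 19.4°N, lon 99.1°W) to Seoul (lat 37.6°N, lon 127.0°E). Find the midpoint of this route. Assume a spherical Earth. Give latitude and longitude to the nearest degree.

Convert each endpoint to a unit vector on the sphere (x = cos φ cos λ, y = cos φ sin λ, z = sin φ).
The central angle between the endpoints is δ = arccos(p₁·p₂) ≈ 1.892 rad (108.4°).
Interpolate at f = 1/2 with slerp weights a = sin((1−f)δ)/sin δ ≈ 0.855, b = sin(fδ)/sin δ ≈ 0.855.
p = a·p₁ + b·p₂ ≈ (-0.535, -0.255, 0.805); φ = arcsin(p_z) ≈ 53.65°, λ = atan2(p_y, p_x) ≈ -154.50°.

≈ lat 54°N, lon 154°W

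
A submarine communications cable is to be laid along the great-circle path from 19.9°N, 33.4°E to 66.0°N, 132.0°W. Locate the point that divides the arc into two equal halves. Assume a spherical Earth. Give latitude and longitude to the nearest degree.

≈ 66°N, 23°E

Write both endpoints as unit vectors p₁, p₂ with components (cos φ cos λ, cos φ sin λ, sin φ).
The central angle between the endpoints is δ = arccos(p₁·p₂) ≈ 1.630 rad (93.4°).
Interpolate at f = 1/2 with slerp weights a = sin((1−f)δ)/sin δ ≈ 0.729, b = sin(fδ)/sin δ ≈ 0.729.
p = a·p₁ + b·p₂ ≈ (0.374, 0.157, 0.914); φ = arcsin(p_z) ≈ 66.08°, λ = atan2(p_y, p_x) ≈ 22.78°.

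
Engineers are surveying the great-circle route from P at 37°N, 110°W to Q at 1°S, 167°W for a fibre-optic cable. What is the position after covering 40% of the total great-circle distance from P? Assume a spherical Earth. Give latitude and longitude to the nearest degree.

Convert each endpoint to a unit vector on the sphere (x = cos φ cos λ, y = cos φ sin λ, z = sin φ).
The central angle between the endpoints is δ = arccos(p₁·p₂) ≈ 1.132 rad (64.9°).
Interpolate at f = 0.40 with slerp weights a = sin((1−f)δ)/sin δ ≈ 0.694, b = sin(fδ)/sin δ ≈ 0.483.
p = a·p₁ + b·p₂ ≈ (-0.660, -0.630, 0.409); φ = arcsin(p_z) ≈ 24.16°, λ = atan2(p_y, p_x) ≈ -136.37°.

≈ 24°N, 136°W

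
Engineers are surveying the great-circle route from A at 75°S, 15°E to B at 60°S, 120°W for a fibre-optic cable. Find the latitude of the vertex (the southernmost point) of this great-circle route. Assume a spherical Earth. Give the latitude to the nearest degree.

The great circle lies in the plane with unit normal n̂ = (p₁ × p₂)/|p₁ × p₂|.
Here n̂_z ≈ -0.137; the vertex latitude is φ_max = arccos|n̂_z| ≈ 82.1°.

≈ 82°S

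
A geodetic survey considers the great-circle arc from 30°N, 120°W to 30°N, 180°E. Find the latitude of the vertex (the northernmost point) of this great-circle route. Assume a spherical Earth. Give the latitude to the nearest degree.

≈ 34°N

The great circle lies in the plane with unit normal n̂ = (p₁ × p₂)/|p₁ × p₂|.
Here n̂_z ≈ -0.832; the vertex latitude is φ_max = arccos|n̂_z| ≈ 33.7°.
Check via Clairaut: cos φ_max = |cos φ₁| · sin C = cos(30.0°)·sin(73.9°) ≈ 0.832, again giving ≈ 33.7°.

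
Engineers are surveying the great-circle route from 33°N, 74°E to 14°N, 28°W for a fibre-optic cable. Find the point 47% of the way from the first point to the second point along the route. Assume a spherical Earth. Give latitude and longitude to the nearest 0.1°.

From cos δ = sin φ₁ sin φ₂ + cos φ₁ cos φ₂ cos Δλ, the central angle is δ ≈ 1.608 rad (92.1°).
Interpolate at f = 0.47 with slerp weights a = sin((1−f)δ)/sin δ ≈ 0.753, b = sin(fδ)/sin δ ≈ 0.686.
p = a·p₁ + b·p₂ ≈ (0.762, 0.295, 0.576); φ = arcsin(p_z) ≈ 35.20°, λ = atan2(p_y, p_x) ≈ 21.14°.

≈ 35.2°N, 21.1°E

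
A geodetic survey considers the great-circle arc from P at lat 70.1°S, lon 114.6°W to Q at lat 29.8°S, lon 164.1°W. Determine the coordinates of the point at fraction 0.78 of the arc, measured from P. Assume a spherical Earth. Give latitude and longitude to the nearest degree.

Convert each endpoint to a unit vector on the sphere (x = cos φ cos λ, y = cos φ sin λ, z = sin φ).
The central angle between the endpoints is δ = arccos(p₁·p₂) ≈ 0.851 rad (48.8°).
Interpolate at f = 0.78 with slerp weights a = sin((1−f)δ)/sin δ ≈ 0.248, b = sin(fδ)/sin δ ≈ 0.819.
p = a·p₁ + b·p₂ ≈ (-0.719, -0.271, -0.640); φ = arcsin(p_z) ≈ -39.79°, λ = atan2(p_y, p_x) ≈ -159.32°.

≈ lat 40°S, lon 159°W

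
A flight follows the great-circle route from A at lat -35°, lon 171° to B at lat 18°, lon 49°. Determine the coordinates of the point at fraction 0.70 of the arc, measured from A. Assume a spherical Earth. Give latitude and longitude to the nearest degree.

Convert each endpoint to a unit vector on the sphere (x = cos φ cos λ, y = cos φ sin λ, z = sin φ).
The central angle between the endpoints is δ = arccos(p₁·p₂) ≈ 2.202 rad (126.2°).
Interpolate at f = 0.70 with slerp weights a = sin((1−f)δ)/sin δ ≈ 0.760, b = sin(fδ)/sin δ ≈ 1.238.
p = a·p₁ + b·p₂ ≈ (0.158, 0.986, -0.053); φ = arcsin(p_z) ≈ -3.06°, λ = atan2(p_y, p_x) ≈ 80.92°.

≈ lat -3°, lon 81°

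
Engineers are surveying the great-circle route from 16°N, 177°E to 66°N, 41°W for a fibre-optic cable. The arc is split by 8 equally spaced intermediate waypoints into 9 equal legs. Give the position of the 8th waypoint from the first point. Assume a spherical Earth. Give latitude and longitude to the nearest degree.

≈ 73°N, 63°W

Convert each endpoint to a unit vector on the sphere (x = cos φ cos λ, y = cos φ sin λ, z = sin φ).
The central angle between the endpoints is δ = arccos(p₁·p₂) ≈ 1.627 rad (93.2°).
Interpolate at f = 8/9 with slerp weights a = sin((1−f)δ)/sin δ ≈ 0.180, b = sin(fδ)/sin δ ≈ 0.994.
p = a·p₁ + b·p₂ ≈ (0.132, -0.256, 0.958); φ = arcsin(p_z) ≈ 73.25°, λ = atan2(p_y, p_x) ≈ -62.70°.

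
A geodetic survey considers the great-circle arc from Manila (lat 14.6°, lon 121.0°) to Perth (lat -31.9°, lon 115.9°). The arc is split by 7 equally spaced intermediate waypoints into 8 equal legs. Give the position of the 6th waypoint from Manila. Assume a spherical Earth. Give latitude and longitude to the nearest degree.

Write both endpoints as unit vectors p₁, p₂ with components (cos φ cos λ, cos φ sin λ, sin φ).
The central angle between the endpoints is δ = arccos(p₁·p₂) ≈ 0.816 rad (46.8°).
Interpolate at f = 6/8 with slerp weights a = sin((1−f)δ)/sin δ ≈ 0.278, b = sin(fδ)/sin δ ≈ 0.789.
p = a·p₁ + b·p₂ ≈ (-0.431, 0.833, -0.347); φ = arcsin(p_z) ≈ -20.28°, λ = atan2(p_y, p_x) ≈ 117.36°.

≈ lat -20°, lon 117°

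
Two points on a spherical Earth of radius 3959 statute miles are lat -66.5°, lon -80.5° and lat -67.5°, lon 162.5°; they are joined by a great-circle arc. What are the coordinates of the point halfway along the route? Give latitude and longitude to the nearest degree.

Convert each endpoint to a unit vector on the sphere (x = cos φ cos λ, y = cos φ sin λ, z = sin φ).
The central angle between the endpoints is δ = arccos(p₁·p₂) ≈ 0.679 rad (38.9°).
Interpolate at f = 1/2 with slerp weights a = sin((1−f)δ)/sin δ ≈ 0.530, b = sin(fδ)/sin δ ≈ 0.530.
p = a·p₁ + b·p₂ ≈ (-0.159, -0.148, -0.976); φ = arcsin(p_z) ≈ -77.49°, λ = atan2(p_y, p_x) ≈ -137.08°.

≈ lat -77°, lon -137°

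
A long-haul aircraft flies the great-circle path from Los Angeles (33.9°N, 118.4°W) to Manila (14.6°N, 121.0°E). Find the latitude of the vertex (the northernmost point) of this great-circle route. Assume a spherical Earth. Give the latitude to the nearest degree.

The great circle lies in the plane with unit normal n̂ = (p₁ × p₂)/|p₁ × p₂|.
Here n̂_z ≈ -0.718; the vertex latitude is φ_max = arccos|n̂_z| ≈ 44.1°.

≈ 44°N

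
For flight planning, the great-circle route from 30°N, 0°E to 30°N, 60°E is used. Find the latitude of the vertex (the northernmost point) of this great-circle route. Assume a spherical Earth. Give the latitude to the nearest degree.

≈ 34°N

The great circle lies in the plane with unit normal n̂ = (p₁ × p₂)/|p₁ × p₂|.
Here n̂_z ≈ +0.832; the vertex latitude is φ_max = arccos|n̂_z| ≈ 33.7°.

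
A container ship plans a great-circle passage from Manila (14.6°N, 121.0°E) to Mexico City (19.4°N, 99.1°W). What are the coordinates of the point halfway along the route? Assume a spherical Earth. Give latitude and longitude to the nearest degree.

≈ 42°N, 171°W

Convert each endpoint to a unit vector on the sphere (x = cos φ cos λ, y = cos φ sin λ, z = sin φ).
The central angle between the endpoints is δ = arccos(p₁·p₂) ≈ 2.233 rad (127.9°).
Interpolate at f = 1/2 with slerp weights a = sin((1−f)δ)/sin δ ≈ 1.139, b = sin(fδ)/sin δ ≈ 1.139.
p = a·p₁ + b·p₂ ≈ (-0.737, -0.116, 0.665); φ = arcsin(p_z) ≈ 41.71°, λ = atan2(p_y, p_x) ≈ -171.06°.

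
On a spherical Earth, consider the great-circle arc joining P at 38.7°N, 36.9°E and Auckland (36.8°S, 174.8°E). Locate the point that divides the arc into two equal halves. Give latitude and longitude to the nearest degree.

≈ 3°N, 108°E

Write both endpoints as unit vectors p₁, p₂ with components (cos φ cos λ, cos φ sin λ, sin φ).
The central angle between the endpoints is δ = arccos(p₁·p₂) ≈ 2.565 rad (147.0°).
Interpolate at f = 1/2 with slerp weights a = sin((1−f)δ)/sin δ ≈ 1.758, b = sin(fδ)/sin δ ≈ 1.758.
p = a·p₁ + b·p₂ ≈ (-0.305, 0.951, 0.046); φ = arcsin(p_z) ≈ 2.64°, λ = atan2(p_y, p_x) ≈ 107.76°.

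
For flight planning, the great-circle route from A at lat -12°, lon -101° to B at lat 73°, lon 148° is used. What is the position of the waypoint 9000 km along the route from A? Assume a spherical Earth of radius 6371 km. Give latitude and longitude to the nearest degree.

≈ lat 63°, lon -140°

Write both endpoints as unit vectors p₁, p₂ with components (cos φ cos λ, cos φ sin λ, sin φ).
The central angle between the endpoints is δ = arccos(p₁·p₂) ≈ 1.877 rad (107.5°). The total great-circle distance is δ·R ≈ 1.877 × 6371 ≈ 11958 km, so the target fraction is f = 9000/11958 ≈ 0.753.
Interpolate at f ≈ 0.753 with slerp weights a = sin((1−f)δ)/sin δ ≈ 0.470, b = sin(fδ)/sin δ ≈ 1.036.
p = a·p₁ + b·p₂ ≈ (-0.344, -0.290, 0.893); φ = arcsin(p_z) ≈ 63.22°, λ = atan2(p_y, p_x) ≈ -139.87°.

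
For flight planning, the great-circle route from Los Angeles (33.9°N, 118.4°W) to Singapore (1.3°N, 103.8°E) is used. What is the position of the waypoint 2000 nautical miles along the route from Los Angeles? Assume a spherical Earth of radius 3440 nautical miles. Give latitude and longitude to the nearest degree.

The haversine formula gives a central angle δ ≈ 2.217 rad (127.0°) between the endpoints. The total great-circle distance is δ·R ≈ 2.217 × 3440 ≈ 7626 nmi, so the target fraction is f = 2000/7626 ≈ 0.262.
Interpolate at f ≈ 0.262 with slerp weights a = sin((1−f)δ)/sin δ ≈ 1.250, b = sin(fδ)/sin δ ≈ 0.688.
p = a·p₁ + b·p₂ ≈ (-0.657, -0.245, 0.713); φ = arcsin(p_z) ≈ 45.45°, λ = atan2(p_y, p_x) ≈ -159.58°.

≈ 45°N, 160°W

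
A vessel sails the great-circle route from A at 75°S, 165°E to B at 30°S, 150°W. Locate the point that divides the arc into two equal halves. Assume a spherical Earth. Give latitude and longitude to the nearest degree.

The haversine formula gives a central angle δ ≈ 0.874 rad (50.1°) between the endpoints.
Interpolate at f = 1/2 with slerp weights a = sin((1−f)δ)/sin δ ≈ 0.552, b = sin(fδ)/sin δ ≈ 0.552.
p = a·p₁ + b·p₂ ≈ (-0.552, -0.202, -0.809); φ = arcsin(p_z) ≈ -54.00°, λ = atan2(p_y, p_x) ≈ -159.90°.

≈ 54°S, 160°W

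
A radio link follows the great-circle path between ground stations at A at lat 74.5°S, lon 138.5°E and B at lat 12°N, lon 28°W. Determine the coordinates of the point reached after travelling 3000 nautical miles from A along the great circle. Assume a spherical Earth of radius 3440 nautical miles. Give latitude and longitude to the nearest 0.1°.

≈ lat 54.8°S, lon 21.6°W

From cos δ = sin φ₁ sin φ₂ + cos φ₁ cos φ₂ cos Δλ, the central angle is δ ≈ 2.043 rad (117.0°). The total great-circle distance is δ·R ≈ 2.043 × 3440 ≈ 7027 nmi, so the target fraction is f = 3000/7027 ≈ 0.427.
Interpolate at f ≈ 0.427 with slerp weights a = sin((1−f)δ)/sin δ ≈ 1.034, b = sin(fδ)/sin δ ≈ 0.860.
p = a·p₁ + b·p₂ ≈ (0.535, -0.212, -0.818); φ = arcsin(p_z) ≈ -54.85°, λ = atan2(p_y, p_x) ≈ -21.57°.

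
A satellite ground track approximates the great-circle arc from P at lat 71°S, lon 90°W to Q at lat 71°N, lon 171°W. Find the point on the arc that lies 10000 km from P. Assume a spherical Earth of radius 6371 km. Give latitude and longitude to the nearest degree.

≈ lat 14°N, lon 134°W

The haversine formula gives a central angle δ ≈ 2.641 rad (151.3°) between the endpoints. The total great-circle distance is δ·R ≈ 2.641 × 6371 ≈ 16827 km, so the target fraction is f = 10000/16827 ≈ 0.594.
Interpolate at f ≈ 0.594 with slerp weights a = sin((1−f)δ)/sin δ ≈ 1.830, b = sin(fδ)/sin δ ≈ 2.085.
p = a·p₁ + b·p₂ ≈ (-0.670, -0.702, 0.240); φ = arcsin(p_z) ≈ 13.91°, λ = atan2(p_y, p_x) ≈ -133.68°.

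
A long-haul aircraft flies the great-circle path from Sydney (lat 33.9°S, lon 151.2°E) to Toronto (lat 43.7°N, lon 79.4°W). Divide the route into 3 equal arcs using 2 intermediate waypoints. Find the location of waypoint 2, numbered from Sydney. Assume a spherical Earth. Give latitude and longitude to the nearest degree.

Convert each endpoint to a unit vector on the sphere (x = cos φ cos λ, y = cos φ sin λ, z = sin φ).
The central angle between the endpoints is δ = arccos(p₁·p₂) ≈ 2.444 rad (140.0°).
Interpolate at f = 2/3 with slerp weights a = sin((1−f)δ)/sin δ ≈ 1.132, b = sin(fδ)/sin δ ≈ 1.554.
p = a·p₁ + b·p₂ ≈ (-0.617, -0.651, 0.442); φ = arcsin(p_z) ≈ 26.23°, λ = atan2(p_y, p_x) ≈ -133.44°.

≈ lat 26°N, lon 133°W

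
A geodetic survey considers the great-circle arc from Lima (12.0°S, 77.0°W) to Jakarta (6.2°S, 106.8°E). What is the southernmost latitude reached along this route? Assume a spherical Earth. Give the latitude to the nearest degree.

≈ 78°S

The great circle lies in the plane with unit normal n̂ = (p₁ × p₂)/|p₁ × p₂|.
Here n̂_z ≈ -0.202; the vertex latitude is φ_max = arccos|n̂_z| ≈ 78.3°.
Check via Clairaut: cos φ_max = |cos φ₁| · sin C = cos(12.0°)·sin(168.1°) ≈ 0.202, again giving ≈ 78.3°.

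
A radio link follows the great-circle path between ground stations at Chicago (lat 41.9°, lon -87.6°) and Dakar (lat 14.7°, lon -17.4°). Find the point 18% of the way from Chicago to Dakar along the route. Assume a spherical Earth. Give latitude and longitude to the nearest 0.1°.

Convert each endpoint to a unit vector on the sphere (x = cos φ cos λ, y = cos φ sin λ, z = sin φ).
The central angle between the endpoints is δ = arccos(p₁·p₂) ≈ 1.145 rad (65.6°).
Interpolate at f = 0.18 with slerp weights a = sin((1−f)δ)/sin δ ≈ 0.886, b = sin(fδ)/sin δ ≈ 0.225.
p = a·p₁ + b·p₂ ≈ (0.235, -0.724, 0.649); φ = arcsin(p_z) ≈ 40.44°, λ = atan2(p_y, p_x) ≈ -72.01°.

≈ lat 40.4°, lon -72.0°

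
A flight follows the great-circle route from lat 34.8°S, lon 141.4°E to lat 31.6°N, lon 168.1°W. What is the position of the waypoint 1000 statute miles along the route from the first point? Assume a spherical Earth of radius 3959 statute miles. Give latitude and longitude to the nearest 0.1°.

≈ lat 23.5°S, lon 151.8°E

From cos δ = sin φ₁ sin φ₂ + cos φ₁ cos φ₂ cos Δλ, the central angle is δ ≈ 1.424 rad (81.6°). The total great-circle distance is δ·R ≈ 1.424 × 3959 ≈ 5639 mi, so the target fraction is f = 1000/5639 ≈ 0.177.
Interpolate at f ≈ 0.177 with slerp weights a = sin((1−f)δ)/sin δ ≈ 0.931, b = sin(fδ)/sin δ ≈ 0.253.
p = a·p₁ + b·p₂ ≈ (-0.808, 0.433, -0.399); φ = arcsin(p_z) ≈ -23.53°, λ = atan2(p_y, p_x) ≈ 151.83°.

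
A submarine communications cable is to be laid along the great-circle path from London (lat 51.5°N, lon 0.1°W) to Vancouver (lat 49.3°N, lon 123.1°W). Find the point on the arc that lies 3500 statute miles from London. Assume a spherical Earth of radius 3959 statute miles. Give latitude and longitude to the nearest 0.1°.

≈ lat 62.3°N, lon 101.8°W

Write both endpoints as unit vectors p₁, p₂ with components (cos φ cos λ, cos φ sin λ, sin φ).
The central angle between the endpoints is δ = arccos(p₁·p₂) ≈ 1.189 rad (68.1°). The total great-circle distance is δ·R ≈ 1.189 × 3959 ≈ 4709 mi, so the target fraction is f = 3500/4709 ≈ 0.743.
Interpolate at f ≈ 0.743 with slerp weights a = sin((1−f)δ)/sin δ ≈ 0.324, b = sin(fδ)/sin δ ≈ 0.833.
p = a·p₁ + b·p₂ ≈ (-0.095, -0.456, 0.885); φ = arcsin(p_z) ≈ 62.27°, λ = atan2(p_y, p_x) ≈ -101.79°.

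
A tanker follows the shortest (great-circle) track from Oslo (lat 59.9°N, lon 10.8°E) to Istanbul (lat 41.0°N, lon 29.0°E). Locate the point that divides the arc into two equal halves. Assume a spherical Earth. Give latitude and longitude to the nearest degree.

≈ lat 51°N, lon 22°E

Write both endpoints as unit vectors p₁, p₂ with components (cos φ cos λ, cos φ sin λ, sin φ).
The central angle between the endpoints is δ = arccos(p₁·p₂) ≈ 0.384 rad (22.0°).
Interpolate at f = 1/2 with slerp weights a = sin((1−f)δ)/sin δ ≈ 0.509, b = sin(fδ)/sin δ ≈ 0.509.
p = a·p₁ + b·p₂ ≈ (0.587, 0.234, 0.775); φ = arcsin(p_z) ≈ 50.79°, λ = atan2(p_y, p_x) ≈ 21.75°.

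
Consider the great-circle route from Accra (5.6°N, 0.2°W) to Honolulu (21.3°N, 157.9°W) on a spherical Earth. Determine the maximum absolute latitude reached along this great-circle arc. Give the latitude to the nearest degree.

The great circle lies in the plane with unit normal n̂ = (p₁ × p₂)/|p₁ × p₂|.
Here n̂_z ≈ -0.619; the vertex latitude is φ_max = arccos|n̂_z| ≈ 51.8°.

≈ 52°N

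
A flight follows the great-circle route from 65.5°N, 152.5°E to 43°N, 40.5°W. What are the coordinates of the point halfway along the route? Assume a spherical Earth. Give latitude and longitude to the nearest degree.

From cos δ = sin φ₁ sin φ₂ + cos φ₁ cos φ₂ cos Δλ, the central angle is δ ≈ 1.240 rad (71.0°).
Interpolate at f = 1/2 with slerp weights a = sin((1−f)δ)/sin δ ≈ 0.614, b = sin(fδ)/sin δ ≈ 0.614.
p = a·p₁ + b·p₂ ≈ (0.116, -0.174, 0.978); φ = arcsin(p_z) ≈ 77.93°, λ = atan2(p_y, p_x) ≈ -56.41°.

≈ 78°N, 56°W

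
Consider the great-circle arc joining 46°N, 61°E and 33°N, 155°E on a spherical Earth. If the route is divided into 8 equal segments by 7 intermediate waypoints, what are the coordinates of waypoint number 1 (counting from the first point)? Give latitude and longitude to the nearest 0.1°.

From cos δ = sin φ₁ sin φ₂ + cos φ₁ cos φ₂ cos Δλ, the central angle is δ ≈ 1.212 rad (69.4°).
Interpolate at f = 1/8 with slerp weights a = sin((1−f)δ)/sin δ ≈ 0.932, b = sin(fδ)/sin δ ≈ 0.161.
p = a·p₁ + b·p₂ ≈ (0.191, 0.623, 0.758); φ = arcsin(p_z) ≈ 49.30°, λ = atan2(p_y, p_x) ≈ 72.94°.

≈ 49.3°N, 72.9°E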